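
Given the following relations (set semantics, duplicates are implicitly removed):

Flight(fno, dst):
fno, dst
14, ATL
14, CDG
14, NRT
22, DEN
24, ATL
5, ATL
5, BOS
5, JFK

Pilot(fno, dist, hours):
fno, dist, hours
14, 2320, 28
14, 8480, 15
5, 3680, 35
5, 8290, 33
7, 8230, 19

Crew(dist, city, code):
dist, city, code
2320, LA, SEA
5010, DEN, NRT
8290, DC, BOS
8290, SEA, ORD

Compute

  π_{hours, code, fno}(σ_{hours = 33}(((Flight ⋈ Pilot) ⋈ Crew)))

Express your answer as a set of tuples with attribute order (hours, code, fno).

Joining Flight and Pilot on fno yields {(14, ATL, 2320, 28), (14, ATL, 8480, 15), (14, CDG, 2320, 28), (14, CDG, 8480, 15), (14, NRT, 2320, 28), (14, NRT, 8480, 15), (5, ATL, 3680, 35), (5, ATL, 8290, 33), (5, BOS, 3680, 35), (5, BOS, 8290, 33), (5, JFK, 3680, 35), (5, JFK, 8290, 33)}.
Joining (Flight ⋈ Pilot) and Crew on dist yields {(14, ATL, 2320, 28, LA, SEA), (14, CDG, 2320, 28, LA, SEA), (14, NRT, 2320, 28, LA, SEA), (5, ATL, 8290, 33, DC, BOS), (5, ATL, 8290, 33, SEA, ORD), (5, BOS, 8290, 33, DC, BOS), (5, BOS, 8290, 33, SEA, ORD), (5, JFK, 8290, 33, DC, BOS), (5, JFK, 8290, 33, SEA, ORD)}.
Filtering on hours = 33 leaves {(5, ATL, 8290, 33, DC, BOS), (5, ATL, 8290, 33, SEA, ORD), (5, BOS, 8290, 33, DC, BOS), (5, BOS, 8290, 33, SEA, ORD), (5, JFK, 8290, 33, DC, BOS), (5, JFK, 8290, 33, SEA, ORD)}.
π[hours, code, fno]: project onto (hours, code, fno) (4 duplicate(s) eliminated) → {(33, BOS, 5), (33, ORD, 5)}

{(33, BOS, 5), (33, ORD, 5)}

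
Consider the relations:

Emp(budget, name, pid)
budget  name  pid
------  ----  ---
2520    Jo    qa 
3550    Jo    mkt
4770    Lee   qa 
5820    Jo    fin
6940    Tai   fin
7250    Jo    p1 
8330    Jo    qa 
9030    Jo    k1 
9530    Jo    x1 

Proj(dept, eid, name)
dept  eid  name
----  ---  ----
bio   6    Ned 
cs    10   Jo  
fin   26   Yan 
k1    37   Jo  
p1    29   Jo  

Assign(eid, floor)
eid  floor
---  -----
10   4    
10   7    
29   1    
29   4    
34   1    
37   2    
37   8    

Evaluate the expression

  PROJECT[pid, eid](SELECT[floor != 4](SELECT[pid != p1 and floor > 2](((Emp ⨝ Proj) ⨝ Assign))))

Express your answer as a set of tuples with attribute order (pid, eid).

{(fin, 10), (fin, 37), (k1, 10), (k1, 37), (mkt, 10), (mkt, 37), (qa, 10), (qa, 37), (x1, 10), (x1, 37)}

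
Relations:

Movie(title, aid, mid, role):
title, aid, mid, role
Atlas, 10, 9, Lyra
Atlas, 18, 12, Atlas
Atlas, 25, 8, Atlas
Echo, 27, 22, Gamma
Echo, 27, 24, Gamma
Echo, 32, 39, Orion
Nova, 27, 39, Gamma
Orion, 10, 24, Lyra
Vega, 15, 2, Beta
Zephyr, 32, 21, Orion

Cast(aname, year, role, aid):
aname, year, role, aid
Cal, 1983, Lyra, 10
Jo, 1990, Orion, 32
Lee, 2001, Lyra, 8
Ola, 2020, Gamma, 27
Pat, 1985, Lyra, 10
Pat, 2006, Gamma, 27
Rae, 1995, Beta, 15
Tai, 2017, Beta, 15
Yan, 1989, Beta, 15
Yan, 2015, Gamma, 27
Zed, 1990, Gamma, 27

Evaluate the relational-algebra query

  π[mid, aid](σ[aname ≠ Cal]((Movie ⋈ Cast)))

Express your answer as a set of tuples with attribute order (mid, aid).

Natural join on aid, role: {(Atlas, 10, 9, Lyra, Cal, 1983), (Atlas, 10, 9, Lyra, Pat, 1985), (Echo, 27, 22, Gamma, Ola, 2020), (Echo, 27, 22, Gamma, Pat, 2006), (Echo, 27, 22, Gamma, Yan, 2015), (Echo, 27, 22, Gamma, Zed, 1990), (Echo, 27, 24, Gamma, Ola, 2020), (Echo, 27, 24, Gamma, Pat, 2006), (Echo, 27, 24, Gamma, Yan, 2015), (Echo, 27, 24, Gamma, Zed, 1990), (Echo, 32, 39, Orion, Jo, 1990), (Nova, 27, 39, Gamma, Ola, 2020), (Nova, 27, 39, Gamma, Pat, 2006), (Nova, 27, 39, Gamma, Yan, 2015), (Nova, 27, 39, Gamma, Zed, 1990), (Orion, 10, 24, Lyra, Cal, 1983), (Orion, 10, 24, Lyra, Pat, 1985), (Vega, 15, 2, Beta, Rae, 1995), (Vega, 15, 2, Beta, Tai, 2017), (Vega, 15, 2, Beta, Yan, 1989), (Zephyr, 32, 21, Orion, Jo, 1990)}
Apply σ_{aname ≠ Cal}; surviving tuples: {(Atlas, 10, 9, Lyra, Pat, 1985), (Echo, 27, 22, Gamma, Ola, 2020), (Echo, 27, 22, Gamma, Pat, 2006), (Echo, 27, 22, Gamma, Yan, 2015), (Echo, 27, 22, Gamma, Zed, 1990), (Echo, 27, 24, Gamma, Ola, 2020), (Echo, 27, 24, Gamma, Pat, 2006), (Echo, 27, 24, Gamma, Yan, 2015), (Echo, 27, 24, Gamma, Zed, 1990), (Echo, 32, 39, Orion, Jo, 1990), (Nova, 27, 39, Gamma, Ola, 2020), (Nova, 27, 39, Gamma, Pat, 2006), (Nova, 27, 39, Gamma, Yan, 2015), (Nova, 27, 39, Gamma, Zed, 1990), (Orion, 10, 24, Lyra, Pat, 1985), (Vega, 15, 2, Beta, Rae, 1995), (Vega, 15, 2, Beta, Tai, 2017), (Vega, 15, 2, Beta, Yan, 1989), (Zephyr, 32, 21, Orion, Jo, 1990)}
Keep only column(s) mid, aid (11 duplicate(s) eliminated): {(2, 15), (21, 32), (22, 27), (24, 10), (24, 27), (39, 27), (39, 32), (9, 10)}

{(2, 15), (21, 32), (22, 27), (24, 10), (24, 27), (39, 27), (39, 32), (9, 10)}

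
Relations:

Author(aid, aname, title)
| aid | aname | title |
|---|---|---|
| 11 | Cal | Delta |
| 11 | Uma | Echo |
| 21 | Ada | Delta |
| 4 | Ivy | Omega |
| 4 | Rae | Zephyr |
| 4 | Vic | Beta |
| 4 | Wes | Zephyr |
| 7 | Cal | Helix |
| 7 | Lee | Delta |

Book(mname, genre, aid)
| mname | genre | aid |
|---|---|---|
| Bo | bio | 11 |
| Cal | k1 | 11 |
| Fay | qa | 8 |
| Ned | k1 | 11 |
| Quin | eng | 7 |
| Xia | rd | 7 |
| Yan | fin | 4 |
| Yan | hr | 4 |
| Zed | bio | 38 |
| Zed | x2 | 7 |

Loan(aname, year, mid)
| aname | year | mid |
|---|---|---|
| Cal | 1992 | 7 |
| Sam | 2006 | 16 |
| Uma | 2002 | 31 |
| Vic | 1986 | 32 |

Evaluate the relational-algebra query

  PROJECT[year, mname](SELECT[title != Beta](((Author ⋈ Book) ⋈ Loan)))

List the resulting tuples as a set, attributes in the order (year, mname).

{(1992, Bo), (1992, Cal), (1992, Ned), (1992, Quin), (1992, Xia), (1992, Zed), (2002, Bo), (2002, Cal), (2002, Ned)}

Joining Author and Book on aid yields {(11, Cal, Delta, Bo, bio), (11, Cal, Delta, Cal, k1), (11, Cal, Delta, Ned, k1), (11, Uma, Echo, Bo, bio), (11, Uma, Echo, Cal, k1), (11, Uma, Echo, Ned, k1), (4, Ivy, Omega, Yan, fin), (4, Ivy, Omega, Yan, hr), (4, Rae, Zephyr, Yan, fin), (4, Rae, Zephyr, Yan, hr), (4, Vic, Beta, Yan, fin), (4, Vic, Beta, Yan, hr), (4, Wes, Zephyr, Yan, fin), (4, Wes, Zephyr, Yan, hr), (7, Cal, Helix, Quin, eng), (7, Cal, Helix, Xia, rd), (7, Cal, Helix, Zed, x2), (7, Lee, Delta, Quin, eng), (7, Lee, Delta, Xia, rd), (7, Lee, Delta, Zed, x2)}.
Joining (Author ⋈ Book) and Loan on aname yields {(11, Cal, Delta, Bo, bio, 1992, 7), (11, Cal, Delta, Cal, k1, 1992, 7), (11, Cal, Delta, Ned, k1, 1992, 7), (11, Uma, Echo, Bo, bio, 2002, 31), (11, Uma, Echo, Cal, k1, 2002, 31), (11, Uma, Echo, Ned, k1, 2002, 31), (4, Vic, Beta, Yan, fin, 1986, 32), (4, Vic, Beta, Yan, hr, 1986, 32), (7, Cal, Helix, Quin, eng, 1992, 7), (7, Cal, Helix, Xia, rd, 1992, 7), (7, Cal, Helix, Zed, x2, 1992, 7)}.
Apply σ_{title != Beta}; surviving tuples: {(11, Cal, Delta, Bo, bio, 1992, 7), (11, Cal, Delta, Cal, k1, 1992, 7), (11, Cal, Delta, Ned, k1, 1992, 7), (11, Uma, Echo, Bo, bio, 2002, 31), (11, Uma, Echo, Cal, k1, 2002, 31), (11, Uma, Echo, Ned, k1, 2002, 31), (7, Cal, Helix, Quin, eng, 1992, 7), (7, Cal, Helix, Xia, rd, 1992, 7), (7, Cal, Helix, Zed, x2, 1992, 7)}
π[year, mname]: project onto (year, mname) → {(1992, Bo), (1992, Cal), (1992, Ned), (1992, Quin), (1992, Xia), (1992, Zed), (2002, Bo), (2002, Cal), (2002, Ned)}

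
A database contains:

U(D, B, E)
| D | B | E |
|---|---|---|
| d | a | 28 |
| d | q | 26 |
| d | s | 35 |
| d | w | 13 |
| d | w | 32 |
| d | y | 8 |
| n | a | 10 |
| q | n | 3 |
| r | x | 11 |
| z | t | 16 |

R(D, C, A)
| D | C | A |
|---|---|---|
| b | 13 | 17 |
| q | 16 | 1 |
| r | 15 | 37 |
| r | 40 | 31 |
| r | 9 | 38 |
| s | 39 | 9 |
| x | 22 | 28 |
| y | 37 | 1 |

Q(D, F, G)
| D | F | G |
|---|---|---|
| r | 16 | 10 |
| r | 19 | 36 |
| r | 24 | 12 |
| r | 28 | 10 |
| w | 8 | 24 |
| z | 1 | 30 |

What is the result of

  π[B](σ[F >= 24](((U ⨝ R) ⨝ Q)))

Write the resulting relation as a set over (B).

U ⋈ R (natural join on D): {(q, n, 3, 16, 1), (r, x, 11, 15, 37), (r, x, 11, 40, 31), (r, x, 11, 9, 38)}
(U ⨝ R) ⋈ Q (natural join on D): {(r, x, 11, 15, 37, 16, 10), (r, x, 11, 15, 37, 19, 36), (r, x, 11, 15, 37, 24, 12), (r, x, 11, 15, 37, 28, 10), (r, x, 11, 40, 31, 16, 10), (r, x, 11, 40, 31, 19, 36), (r, x, 11, 40, 31, 24, 12), (r, x, 11, 40, 31, 28, 10), (r, x, 11, 9, 38, 16, 10), (r, x, 11, 9, 38, 19, 36), (r, x, 11, 9, 38, 24, 12), (r, x, 11, 9, 38, 28, 10)}
Apply σ_{F >= 24}; surviving tuples: {(r, x, 11, 15, 37, 24, 12), (r, x, 11, 15, 37, 28, 10), (r, x, 11, 40, 31, 24, 12), (r, x, 11, 40, 31, 28, 10), (r, x, 11, 9, 38, 24, 12), (r, x, 11, 9, 38, 28, 10)}
Projecting to B (5 duplicate(s) eliminated): {x}

{x}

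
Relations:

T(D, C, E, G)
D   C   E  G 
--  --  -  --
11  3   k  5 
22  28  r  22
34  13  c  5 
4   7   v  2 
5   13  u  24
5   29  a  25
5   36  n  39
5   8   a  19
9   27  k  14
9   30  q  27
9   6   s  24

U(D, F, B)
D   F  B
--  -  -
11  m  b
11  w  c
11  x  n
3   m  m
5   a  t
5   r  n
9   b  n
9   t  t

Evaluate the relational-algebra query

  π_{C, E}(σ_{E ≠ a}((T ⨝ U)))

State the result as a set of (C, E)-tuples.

{(13, u), (27, k), (3, k), (30, q), (36, n), (6, s)}

Joining T and U on D yields {(11, 3, k, 5, m, b), (11, 3, k, 5, w, c), (11, 3, k, 5, x, n), (5, 13, u, 24, a, t), (5, 13, u, 24, r, n), (5, 29, a, 25, a, t), (5, 29, a, 25, r, n), (5, 36, n, 39, a, t), (5, 36, n, 39, r, n), (5, 8, a, 19, a, t), (5, 8, a, 19, r, n), (9, 27, k, 14, b, n), (9, 27, k, 14, t, t), (9, 30, q, 27, b, n), (9, 30, q, 27, t, t), (9, 6, s, 24, b, n), (9, 6, s, 24, t, t)}.
Apply σ_{E ≠ a}; surviving tuples: {(11, 3, k, 5, m, b), (11, 3, k, 5, w, c), (11, 3, k, 5, x, n), (5, 13, u, 24, a, t), (5, 13, u, 24, r, n), (5, 36, n, 39, a, t), (5, 36, n, 39, r, n), (9, 27, k, 14, b, n), (9, 27, k, 14, t, t), (9, 30, q, 27, b, n), (9, 30, q, 27, t, t), (9, 6, s, 24, b, n), (9, 6, s, 24, t, t)}
Keep only column(s) C, E (7 duplicate(s) eliminated): {(13, u), (27, k), (3, k), (30, q), (36, n), (6, s)}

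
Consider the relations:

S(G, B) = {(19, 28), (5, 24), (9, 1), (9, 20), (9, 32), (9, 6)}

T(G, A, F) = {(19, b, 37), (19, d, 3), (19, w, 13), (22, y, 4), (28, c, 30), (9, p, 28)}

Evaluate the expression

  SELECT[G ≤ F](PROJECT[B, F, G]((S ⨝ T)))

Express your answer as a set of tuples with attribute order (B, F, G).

{(1, 28, 9), (20, 28, 9), (28, 37, 19), (32, 28, 9), (6, 28, 9)}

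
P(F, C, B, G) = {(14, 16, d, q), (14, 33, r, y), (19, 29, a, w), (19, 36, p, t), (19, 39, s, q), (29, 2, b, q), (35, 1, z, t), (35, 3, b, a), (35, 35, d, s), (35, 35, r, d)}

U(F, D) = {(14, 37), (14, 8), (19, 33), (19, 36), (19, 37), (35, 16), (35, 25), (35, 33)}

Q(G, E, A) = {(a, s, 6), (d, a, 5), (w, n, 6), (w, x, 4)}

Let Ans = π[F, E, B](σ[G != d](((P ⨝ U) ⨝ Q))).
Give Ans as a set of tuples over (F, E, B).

{(19, n, a), (19, x, a), (35, s, b)}

Natural join on F: {(14, 16, d, q, 37), (14, 16, d, q, 8), (14, 33, r, y, 37), (14, 33, r, y, 8), (19, 29, a, w, 33), (19, 29, a, w, 36), (19, 29, a, w, 37), (19, 36, p, t, 33), (19, 36, p, t, 36), (19, 36, p, t, 37), (19, 39, s, q, 33), (19, 39, s, q, 36), (19, 39, s, q, 37), (35, 1, z, t, 16), (35, 1, z, t, 25), (35, 1, z, t, 33), (35, 3, b, a, 16), (35, 3, b, a, 25), (35, 3, b, a, 33), (35, 35, d, s, 16), (35, 35, d, s, 25), (35, 35, d, s, 33), (35, 35, r, d, 16), (35, 35, r, d, 25), (35, 35, r, d, 33)}
Natural join on G: {(19, 29, a, w, 33, n, 6), (19, 29, a, w, 33, x, 4), (19, 29, a, w, 36, n, 6), (19, 29, a, w, 36, x, 4), (19, 29, a, w, 37, n, 6), (19, 29, a, w, 37, x, 4), (35, 3, b, a, 16, s, 6), (35, 3, b, a, 25, s, 6), (35, 3, b, a, 33, s, 6), (35, 35, r, d, 16, a, 5), (35, 35, r, d, 25, a, 5), (35, 35, r, d, 33, a, 5)}
Apply σ_{G != d}; surviving tuples: {(19, 29, a, w, 33, n, 6), (19, 29, a, w, 33, x, 4), (19, 29, a, w, 36, n, 6), (19, 29, a, w, 36, x, 4), (19, 29, a, w, 37, n, 6), (19, 29, a, w, 37, x, 4), (35, 3, b, a, 16, s, 6), (35, 3, b, a, 25, s, 6), (35, 3, b, a, 33, s, 6)}
Projecting to F, E, B (6 duplicate(s) eliminated): {(19, n, a), (19, x, a), (35, s, b)}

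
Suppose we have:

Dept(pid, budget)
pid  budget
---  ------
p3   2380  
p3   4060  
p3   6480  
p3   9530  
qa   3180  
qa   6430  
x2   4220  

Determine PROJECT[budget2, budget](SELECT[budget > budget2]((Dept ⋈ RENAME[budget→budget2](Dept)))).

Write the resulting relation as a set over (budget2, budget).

ρ[budget→budget2]: schema becomes (pid, budget2); tuples unchanged.
Joining Dept and RENAME[budget→budget2](Dept) on pid yields {(p3, 2380, 2380), (p3, 2380, 4060), (p3, 2380, 6480), (p3, 2380, 9530), (p3, 4060, 2380), (p3, 4060, 4060), (p3, 4060, 6480), (p3, 4060, 9530), (p3, 6480, 2380), (p3, 6480, 4060), (p3, 6480, 6480), (p3, 6480, 9530), (p3, 9530, 2380), (p3, 9530, 4060), (p3, 9530, 6480), (p3, 9530, 9530), (qa, 3180, 3180), (qa, 3180, 6430), (qa, 6430, 3180), (qa, 6430, 6430), (x2, 4220, 4220)}.
Selection budget > budget2: {(p3, 4060, 2380), (p3, 6480, 2380), (p3, 6480, 4060), (p3, 9530, 2380), (p3, 9530, 4060), (p3, 9530, 6480), (qa, 6430, 3180)}
π_{budget2, budget} gives {(2380, 4060), (2380, 6480), (2380, 9530), (3180, 6430), (4060, 6480), (4060, 9530), (6480, 9530)}.

{(2380, 4060), (2380, 6480), (2380, 9530), (3180, 6430), (4060, 6480), (4060, 9530), (6480, 9530)}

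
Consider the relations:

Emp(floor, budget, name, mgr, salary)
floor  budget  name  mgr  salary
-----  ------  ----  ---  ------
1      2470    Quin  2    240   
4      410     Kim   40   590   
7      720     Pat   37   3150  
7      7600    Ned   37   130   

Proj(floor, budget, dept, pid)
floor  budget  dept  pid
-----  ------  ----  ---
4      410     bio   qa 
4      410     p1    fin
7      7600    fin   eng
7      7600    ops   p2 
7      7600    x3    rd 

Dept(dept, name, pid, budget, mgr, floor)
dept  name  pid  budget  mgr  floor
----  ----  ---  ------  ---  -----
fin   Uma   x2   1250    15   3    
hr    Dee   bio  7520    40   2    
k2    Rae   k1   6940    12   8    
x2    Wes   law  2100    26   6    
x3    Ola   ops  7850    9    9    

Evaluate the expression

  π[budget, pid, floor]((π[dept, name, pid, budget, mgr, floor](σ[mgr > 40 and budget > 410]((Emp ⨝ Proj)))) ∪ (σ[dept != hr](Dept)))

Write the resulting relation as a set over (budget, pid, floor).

Joining Emp and Proj on floor, budget yields {(4, 410, Kim, 40, 590, bio, qa), (4, 410, Kim, 40, 590, p1, fin), (7, 7600, Ned, 37, 130, fin, eng), (7, 7600, Ned, 37, 130, ops, p2), (7, 7600, Ned, 37, 130, x3, rd)}.
Apply σ_{mgr > 40 and budget > 410}; surviving tuples: {}
π[dept, name, pid, budget, mgr, floor]: project onto (dept, name, pid, budget, mgr, floor) → {}
Apply σ_{dept != hr}; surviving tuples: {(fin, Uma, x2, 1250, 15, 3), (k2, Rae, k1, 6940, 12, 8), (x2, Wes, law, 2100, 26, 6), (x3, Ola, ops, 7850, 9, 9)}
Set union of the two operands is {(fin, Uma, x2, 1250, 15, 3), (k2, Rae, k1, 6940, 12, 8), (x2, Wes, law, 2100, 26, 6), (x3, Ola, ops, 7850, 9, 9)}.
π[budget, pid, floor]: project onto (budget, pid, floor) → {(1250, x2, 3), (2100, law, 6), (6940, k1, 8), (7850, ops, 9)}

{(1250, x2, 3), (2100, law, 6), (6940, k1, 8), (7850, ops, 9)}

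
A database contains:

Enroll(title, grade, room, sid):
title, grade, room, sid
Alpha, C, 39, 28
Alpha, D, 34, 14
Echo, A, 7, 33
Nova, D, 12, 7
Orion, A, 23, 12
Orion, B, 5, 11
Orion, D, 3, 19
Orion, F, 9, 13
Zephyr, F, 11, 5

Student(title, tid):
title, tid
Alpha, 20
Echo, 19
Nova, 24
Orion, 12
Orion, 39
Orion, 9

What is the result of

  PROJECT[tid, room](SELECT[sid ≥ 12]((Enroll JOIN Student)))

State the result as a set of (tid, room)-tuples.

Natural join on title: {(Alpha, C, 39, 28, 20), (Alpha, D, 34, 14, 20), (Echo, A, 7, 33, 19), (Nova, D, 12, 7, 24), (Orion, A, 23, 12, 12), (Orion, A, 23, 12, 39), (Orion, A, 23, 12, 9), (Orion, B, 5, 11, 12), (Orion, B, 5, 11, 39), (Orion, B, 5, 11, 9), (Orion, D, 3, 19, 12), (Orion, D, 3, 19, 39), (Orion, D, 3, 19, 9), (Orion, F, 9, 13, 12), (Orion, F, 9, 13, 39), (Orion, F, 9, 13, 9)}
Apply σ_{sid ≥ 12}; surviving tuples: {(Alpha, C, 39, 28, 20), (Alpha, D, 34, 14, 20), (Echo, A, 7, 33, 19), (Orion, A, 23, 12, 12), (Orion, A, 23, 12, 39), (Orion, A, 23, 12, 9), (Orion, D, 3, 19, 12), (Orion, D, 3, 19, 39), (Orion, D, 3, 19, 9), (Orion, F, 9, 13, 12), (Orion, F, 9, 13, 39), (Orion, F, 9, 13, 9)}
π_{tid, room} gives {(12, 23), (12, 3), (12, 9), (19, 7), (20, 34), (20, 39), (39, 23), (39, 3), (39, 9), (9, 23), (9, 3), (9, 9)}.

{(12, 23), (12, 3), (12, 9), (19, 7), (20, 34), (20, 39), (39, 23), (39, 3), (39, 9), (9, 23), (9, 3), (9, 9)}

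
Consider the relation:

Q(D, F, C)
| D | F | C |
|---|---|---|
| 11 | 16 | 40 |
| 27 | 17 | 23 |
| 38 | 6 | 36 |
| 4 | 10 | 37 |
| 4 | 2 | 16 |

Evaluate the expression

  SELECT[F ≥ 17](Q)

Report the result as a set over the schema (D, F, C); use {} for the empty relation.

{(27, 17, 23)}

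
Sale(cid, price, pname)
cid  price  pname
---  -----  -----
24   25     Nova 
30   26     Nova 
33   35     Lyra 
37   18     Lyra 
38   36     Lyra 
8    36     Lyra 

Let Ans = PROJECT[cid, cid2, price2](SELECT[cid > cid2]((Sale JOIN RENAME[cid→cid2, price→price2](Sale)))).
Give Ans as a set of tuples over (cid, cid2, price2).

ρ[cid→cid2, price→price2]: schema becomes (cid2, price2, pname); tuples unchanged.
Natural join on pname: {(24, 25, Nova, 24, 25), (24, 25, Nova, 30, 26), (30, 26, Nova, 24, 25), (30, 26, Nova, 30, 26), (33, 35, Lyra, 33, 35), (33, 35, Lyra, 37, 18), (33, 35, Lyra, 38, 36), (33, 35, Lyra, 8, 36), (37, 18, Lyra, 33, 35), (37, 18, Lyra, 37, 18), (37, 18, Lyra, 38, 36), (37, 18, Lyra, 8, 36), (38, 36, Lyra, 33, 35), (38, 36, Lyra, 37, 18), (38, 36, Lyra, 38, 36), (38, 36, Lyra, 8, 36), (8, 36, Lyra, 33, 35), (8, 36, Lyra, 37, 18), (8, 36, Lyra, 38, 36), (8, 36, Lyra, 8, 36)}
Apply σ_{cid > cid2}; surviving tuples: {(30, 26, Nova, 24, 25), (33, 35, Lyra, 8, 36), (37, 18, Lyra, 33, 35), (37, 18, Lyra, 8, 36), (38, 36, Lyra, 33, 35), (38, 36, Lyra, 37, 18), (38, 36, Lyra, 8, 36)}
Keep only column(s) cid, cid2, price2: {(30, 24, 25), (33, 8, 36), (37, 33, 35), (37, 8, 36), (38, 33, 35), (38, 37, 18), (38, 8, 36)}

{(30, 24, 25), (33, 8, 36), (37, 33, 35), (37, 8, 36), (38, 33, 35), (38, 37, 18), (38, 8, 36)}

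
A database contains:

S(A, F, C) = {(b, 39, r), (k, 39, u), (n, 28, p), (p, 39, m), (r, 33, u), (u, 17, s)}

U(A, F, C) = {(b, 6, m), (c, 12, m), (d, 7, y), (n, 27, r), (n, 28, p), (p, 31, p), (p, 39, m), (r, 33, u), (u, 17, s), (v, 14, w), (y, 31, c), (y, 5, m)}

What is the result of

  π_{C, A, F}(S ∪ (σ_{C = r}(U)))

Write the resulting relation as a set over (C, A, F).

{(m, p, 39), (p, n, 28), (r, b, 39), (r, n, 27), (s, u, 17), (u, k, 39), (u, r, 33)}

Selection C = r: {(n, 27, r)}
Set union of the two operands is {(b, 39, r), (k, 39, u), (n, 27, r), (n, 28, p), (p, 39, m), (r, 33, u), (u, 17, s)}.
π_{C, A, F} gives {(m, p, 39), (p, n, 28), (r, b, 39), (r, n, 27), (s, u, 17), (u, k, 39), (u, r, 33)}.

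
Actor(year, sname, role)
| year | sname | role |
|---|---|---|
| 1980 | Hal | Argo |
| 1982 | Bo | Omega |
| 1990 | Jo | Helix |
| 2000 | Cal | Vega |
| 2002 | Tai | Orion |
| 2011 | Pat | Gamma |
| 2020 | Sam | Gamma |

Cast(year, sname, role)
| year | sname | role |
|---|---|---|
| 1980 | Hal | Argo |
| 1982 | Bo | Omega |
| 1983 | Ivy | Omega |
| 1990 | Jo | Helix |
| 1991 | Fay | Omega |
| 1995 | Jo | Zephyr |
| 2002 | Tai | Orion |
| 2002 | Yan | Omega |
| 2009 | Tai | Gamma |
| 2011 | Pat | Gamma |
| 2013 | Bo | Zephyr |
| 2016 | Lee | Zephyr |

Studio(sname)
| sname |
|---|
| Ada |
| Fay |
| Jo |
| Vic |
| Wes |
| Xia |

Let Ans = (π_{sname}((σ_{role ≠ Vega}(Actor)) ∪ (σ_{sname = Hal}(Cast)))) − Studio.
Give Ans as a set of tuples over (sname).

{Bo, Hal, Pat, Sam, Tai}

Apply σ_{role ≠ Vega}; surviving tuples: {(1980, Hal, Argo), (1982, Bo, Omega), (1990, Jo, Helix), (2002, Tai, Orion), (2011, Pat, Gamma), (2020, Sam, Gamma)}
Apply σ_{sname = Hal}; surviving tuples: {(1980, Hal, Argo)}
Set union of the two operands is {(1980, Hal, Argo), (1982, Bo, Omega), (1990, Jo, Helix), (2002, Tai, Orion), (2011, Pat, Gamma), (2020, Sam, Gamma)}.
Keep only column(s) sname: {Bo, Hal, Jo, Pat, Sam, Tai}
Set difference of the two operands is {Bo, Hal, Pat, Sam, Tai}.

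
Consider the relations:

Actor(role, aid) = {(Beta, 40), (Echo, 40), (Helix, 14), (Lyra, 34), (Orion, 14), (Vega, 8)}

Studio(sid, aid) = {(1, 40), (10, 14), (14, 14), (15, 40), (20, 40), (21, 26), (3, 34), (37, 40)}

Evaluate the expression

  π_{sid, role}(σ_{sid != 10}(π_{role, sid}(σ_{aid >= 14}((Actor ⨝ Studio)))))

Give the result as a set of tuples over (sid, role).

{(1, Beta), (1, Echo), (14, Helix), (14, Orion), (15, Beta), (15, Echo), (20, Beta), (20, Echo), (3, Lyra), (37, Beta), (37, Echo)}

Natural join on aid: {(Beta, 40, 1), (Beta, 40, 15), (Beta, 40, 20), (Beta, 40, 37), (Echo, 40, 1), (Echo, 40, 15), (Echo, 40, 20), (Echo, 40, 37), (Helix, 14, 10), (Helix, 14, 14), (Lyra, 34, 3), (Orion, 14, 10), (Orion, 14, 14)}
σ[aid >= 14]: keep tuples satisfying aid >= 14 → {(Beta, 40, 1), (Beta, 40, 15), (Beta, 40, 20), (Beta, 40, 37), (Echo, 40, 1), (Echo, 40, 15), (Echo, 40, 20), (Echo, 40, 37), (Helix, 14, 10), (Helix, 14, 14), (Lyra, 34, 3), (Orion, 14, 10), (Orion, 14, 14)}
Projecting to role, sid: {(Beta, 1), (Beta, 15), (Beta, 20), (Beta, 37), (Echo, 1), (Echo, 15), (Echo, 20), (Echo, 37), (Helix, 10), (Helix, 14), (Lyra, 3), (Orion, 10), (Orion, 14)}
σ[sid != 10]: keep tuples satisfying sid != 10 → {(Beta, 1), (Beta, 15), (Beta, 20), (Beta, 37), (Echo, 1), (Echo, 15), (Echo, 20), (Echo, 37), (Helix, 14), (Lyra, 3), (Orion, 14)}
Projecting to sid, role: {(1, Beta), (1, Echo), (14, Helix), (14, Orion), (15, Beta), (15, Echo), (20, Beta), (20, Echo), (3, Lyra), (37, Beta), (37, Echo)}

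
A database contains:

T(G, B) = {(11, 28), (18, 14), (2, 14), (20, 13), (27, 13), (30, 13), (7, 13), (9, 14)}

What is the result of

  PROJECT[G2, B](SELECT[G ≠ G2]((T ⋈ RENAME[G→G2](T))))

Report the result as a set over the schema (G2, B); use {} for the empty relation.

ρ[G→G2]: schema becomes (G2, B); tuples unchanged.
Joining T and RENAME[G→G2](T) on B yields {(11, 28, 11), (18, 14, 18), (18, 14, 2), (18, 14, 9), (2, 14, 18), (2, 14, 2), (2, 14, 9), (20, 13, 20), (20, 13, 27), (20, 13, 30), (20, 13, 7), (27, 13, 20), (27, 13, 27), (27, 13, 30), (27, 13, 7), (30, 13, 20), (30, 13, 27), (30, 13, 30), (30, 13, 7), (7, 13, 20), (7, 13, 27), (7, 13, 30), (7, 13, 7), (9, 14, 18), (9, 14, 2), (9, 14, 9)}.
Selection G ≠ G2: {(18, 14, 2), (18, 14, 9), (2, 14, 18), (2, 14, 9), (20, 13, 27), (20, 13, 30), (20, 13, 7), (27, 13, 20), (27, 13, 30), (27, 13, 7), (30, 13, 20), (30, 13, 27), (30, 13, 7), (7, 13, 20), (7, 13, 27), (7, 13, 30), (9, 14, 18), (9, 14, 2)}
π_{G2, B} gives {(18, 14), (2, 14), (20, 13), (27, 13), (30, 13), (7, 13), (9, 14)} (11 duplicate(s) eliminated).

{(18, 14), (2, 14), (20, 13), (27, 13), (30, 13), (7, 13), (9, 14)}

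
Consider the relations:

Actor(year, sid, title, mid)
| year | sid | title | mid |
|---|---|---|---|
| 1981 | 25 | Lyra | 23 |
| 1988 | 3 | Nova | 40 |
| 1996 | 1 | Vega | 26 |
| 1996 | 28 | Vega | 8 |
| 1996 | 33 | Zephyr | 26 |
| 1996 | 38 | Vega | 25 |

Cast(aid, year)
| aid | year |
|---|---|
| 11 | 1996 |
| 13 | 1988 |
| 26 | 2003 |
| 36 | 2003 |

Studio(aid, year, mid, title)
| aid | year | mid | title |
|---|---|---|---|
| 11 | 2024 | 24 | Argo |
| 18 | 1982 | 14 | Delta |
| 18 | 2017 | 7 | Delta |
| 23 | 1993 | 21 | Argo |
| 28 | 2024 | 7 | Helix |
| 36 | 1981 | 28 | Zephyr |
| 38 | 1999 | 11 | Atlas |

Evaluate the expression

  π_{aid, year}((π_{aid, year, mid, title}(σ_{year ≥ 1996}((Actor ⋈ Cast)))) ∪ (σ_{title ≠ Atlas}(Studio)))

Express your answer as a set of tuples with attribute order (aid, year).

Actor ⋈ Cast (natural join on year): {(1988, 3, Nova, 40, 13), (1996, 1, Vega, 26, 11), (1996, 28, Vega, 8, 11), (1996, 33, Zephyr, 26, 11), (1996, 38, Vega, 25, 11)}
Selection year ≥ 1996: {(1996, 1, Vega, 26, 11), (1996, 28, Vega, 8, 11), (1996, 33, Zephyr, 26, 11), (1996, 38, Vega, 25, 11)}
Projecting to aid, year, mid, title: {(11, 1996, 25, Vega), (11, 1996, 26, Vega), (11, 1996, 26, Zephyr), (11, 1996, 8, Vega)}
Selection title ≠ Atlas: {(11, 2024, 24, Argo), (18, 1982, 14, Delta), (18, 2017, 7, Delta), (23, 1993, 21, Argo), (28, 2024, 7, Helix), (36, 1981, 28, Zephyr)}
Set union of the two operands is {(11, 1996, 25, Vega), (11, 1996, 26, Vega), (11, 1996, 26, Zephyr), (11, 1996, 8, Vega), (11, 2024, 24, Argo), (18, 1982, 14, Delta), (18, 2017, 7, Delta), (23, 1993, 21, Argo), (28, 2024, 7, Helix), (36, 1981, 28, Zephyr)}.
Projecting to aid, year (3 duplicate(s) eliminated): {(11, 1996), (11, 2024), (18, 1982), (18, 2017), (23, 1993), (28, 2024), (36, 1981)}

{(11, 1996), (11, 2024), (18, 1982), (18, 2017), (23, 1993), (28, 2024), (36, 1981)}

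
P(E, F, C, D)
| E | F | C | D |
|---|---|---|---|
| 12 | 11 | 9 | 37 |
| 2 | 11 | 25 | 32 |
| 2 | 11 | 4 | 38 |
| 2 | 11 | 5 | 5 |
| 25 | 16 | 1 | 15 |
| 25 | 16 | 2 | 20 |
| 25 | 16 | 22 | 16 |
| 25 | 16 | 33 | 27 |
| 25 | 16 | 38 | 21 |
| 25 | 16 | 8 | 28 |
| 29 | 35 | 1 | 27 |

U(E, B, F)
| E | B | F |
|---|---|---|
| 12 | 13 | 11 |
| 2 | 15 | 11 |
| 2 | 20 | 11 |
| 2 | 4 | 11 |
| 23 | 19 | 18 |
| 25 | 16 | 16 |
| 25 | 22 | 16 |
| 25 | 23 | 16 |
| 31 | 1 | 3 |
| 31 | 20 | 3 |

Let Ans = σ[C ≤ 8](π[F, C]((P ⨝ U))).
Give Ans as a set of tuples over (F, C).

{(11, 4), (11, 5), (16, 1), (16, 2), (16, 8)}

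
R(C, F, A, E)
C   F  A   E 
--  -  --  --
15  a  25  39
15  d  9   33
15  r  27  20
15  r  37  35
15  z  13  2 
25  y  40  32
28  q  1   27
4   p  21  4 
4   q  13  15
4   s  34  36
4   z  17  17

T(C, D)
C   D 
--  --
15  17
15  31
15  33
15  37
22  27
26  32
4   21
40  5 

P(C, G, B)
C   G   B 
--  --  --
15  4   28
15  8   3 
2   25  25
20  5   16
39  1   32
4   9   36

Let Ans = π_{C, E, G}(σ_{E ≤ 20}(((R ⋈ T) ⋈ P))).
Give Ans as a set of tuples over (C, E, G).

{(15, 2, 4), (15, 2, 8), (15, 20, 4), (15, 20, 8), (4, 15, 9), (4, 17, 9), (4, 4, 9)}

Joining R and T on C yields {(15, a, 25, 39, 17), (15, a, 25, 39, 31), (15, a, 25, 39, 33), (15, a, 25, 39, 37), (15, d, 9, 33, 17), (15, d, 9, 33, 31), (15, d, 9, 33, 33), (15, d, 9, 33, 37), (15, r, 27, 20, 17), (15, r, 27, 20, 31), (15, r, 27, 20, 33), (15, r, 27, 20, 37), (15, r, 37, 35, 17), (15, r, 37, 35, 31), (15, r, 37, 35, 33), (15, r, 37, 35, 37), (15, z, 13, 2, 17), (15, z, 13, 2, 31), (15, z, 13, 2, 33), (15, z, 13, 2, 37), (4, p, 21, 4, 21), (4, q, 13, 15, 21), (4, s, 34, 36, 21), (4, z, 17, 17, 21)}.
Joining (R ⋈ T) and P on C yields {(15, a, 25, 39, 17, 4, 28), (15, a, 25, 39, 17, 8, 3), (15, a, 25, 39, 31, 4, 28), (15, a, 25, 39, 31, 8, 3), (15, a, 25, 39, 33, 4, 28), (15, a, 25, 39, 33, 8, 3), (15, a, 25, 39, 37, 4, 28), (15, a, 25, 39, 37, 8, 3), (15, d, 9, 33, 17, 4, 28), (15, d, 9, 33, 17, 8, 3), (15, d, 9, 33, 31, 4, 28), (15, d, 9, 33, 31, 8, 3), (15, d, 9, 33, 33, 4, 28), (15, d, 9, 33, 33, 8, 3), (15, d, 9, 33, 37, 4, 28), (15, d, 9, 33, 37, 8, 3), (15, r, 27, 20, 17, 4, 28), (15, r, 27, 20, 17, 8, 3), (15, r, 27, 20, 31, 4, 28), (15, r, 27, 20, 31, 8, 3), (15, r, 27, 20, 33, 4, 28), (15, r, 27, 20, 33, 8, 3), (15, r, 27, 20, 37, 4, 28), (15, r, 27, 20, 37, 8, 3), (15, r, 37, 35, 17, 4, 28), (15, r, 37, 35, 17, 8, 3), (15, r, 37, 35, 31, 4, 28), (15, r, 37, 35, 31, 8, 3), (15, r, 37, 35, 33, 4, 28), (15, r, 37, 35, 33, 8, 3), (15, r, 37, 35, 37, 4, 28), (15, r, 37, 35, 37, 8, 3), (15, z, 13, 2, 17, 4, 28), (15, z, 13, 2, 17, 8, 3), (15, z, 13, 2, 31, 4, 28), (15, z, 13, 2, 31, 8, 3), (15, z, 13, 2, 33, 4, 28), (15, z, 13, 2, 33, 8, 3), (15, z, 13, 2, 37, 4, 28), (15, z, 13, 2, 37, 8, 3), (4, p, 21, 4, 21, 9, 36), (4, q, 13, 15, 21, 9, 36), (4, s, 34, 36, 21, 9, 36), (4, z, 17, 17, 21, 9, 36)}.
Filtering on E ≤ 20 leaves {(15, r, 27, 20, 17, 4, 28), (15, r, 27, 20, 17, 8, 3), (15, r, 27, 20, 31, 4, 28), (15, r, 27, 20, 31, 8, 3), (15, r, 27, 20, 33, 4, 28), (15, r, 27, 20, 33, 8, 3), (15, r, 27, 20, 37, 4, 28), (15, r, 27, 20, 37, 8, 3), (15, z, 13, 2, 17, 4, 28), (15, z, 13, 2, 17, 8, 3), (15, z, 13, 2, 31, 4, 28), (15, z, 13, 2, 31, 8, 3), (15, z, 13, 2, 33, 4, 28), (15, z, 13, 2, 33, 8, 3), (15, z, 13, 2, 37, 4, 28), (15, z, 13, 2, 37, 8, 3), (4, p, 21, 4, 21, 9, 36), (4, q, 13, 15, 21, 9, 36), (4, z, 17, 17, 21, 9, 36)}.
Keep only column(s) C, E, G (12 duplicate(s) eliminated): {(15, 2, 4), (15, 2, 8), (15, 20, 4), (15, 20, 8), (4, 15, 9), (4, 17, 9), (4, 4, 9)}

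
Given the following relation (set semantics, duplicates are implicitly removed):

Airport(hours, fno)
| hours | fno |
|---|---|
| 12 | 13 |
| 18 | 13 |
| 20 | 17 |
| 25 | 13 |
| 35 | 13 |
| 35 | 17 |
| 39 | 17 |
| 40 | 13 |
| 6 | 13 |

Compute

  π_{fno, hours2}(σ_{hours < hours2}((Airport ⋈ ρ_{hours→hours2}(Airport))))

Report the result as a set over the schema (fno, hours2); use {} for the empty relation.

ρ[hours→hours2]: schema becomes (hours2, fno); tuples unchanged.
Natural join on fno: {(12, 13, 12), (12, 13, 18), (12, 13, 25), (12, 13, 35), (12, 13, 40), (12, 13, 6), (18, 13, 12), (18, 13, 18), (18, 13, 25), (18, 13, 35), (18, 13, 40), (18, 13, 6), (20, 17, 20), (20, 17, 35), (20, 17, 39), (25, 13, 12), (25, 13, 18), (25, 13, 25), (25, 13, 35), (25, 13, 40), (25, 13, 6), (35, 13, 12), (35, 13, 18), (35, 13, 25), (35, 13, 35), (35, 13, 40), (35, 13, 6), (35, 17, 20), (35, 17, 35), (35, 17, 39), (39, 17, 20), (39, 17, 35), (39, 17, 39), (40, 13, 12), (40, 13, 18), (40, 13, 25), (40, 13, 35), (40, 13, 40), (40, 13, 6), (6, 13, 12), (6, 13, 18), (6, 13, 25), (6, 13, 35), (6, 13, 40), (6, 13, 6)}
Filtering on hours < hours2 leaves {(12, 13, 18), (12, 13, 25), (12, 13, 35), (12, 13, 40), (18, 13, 25), (18, 13, 35), (18, 13, 40), (20, 17, 35), (20, 17, 39), (25, 13, 35), (25, 13, 40), (35, 13, 40), (35, 17, 39), (6, 13, 12), (6, 13, 18), (6, 13, 25), (6, 13, 35), (6, 13, 40)}.
π_{fno, hours2} gives {(13, 12), (13, 18), (13, 25), (13, 35), (13, 40), (17, 35), (17, 39)} (11 duplicate(s) eliminated).

{(13, 12), (13, 18), (13, 25), (13, 35), (13, 40), (17, 35), (17, 39)}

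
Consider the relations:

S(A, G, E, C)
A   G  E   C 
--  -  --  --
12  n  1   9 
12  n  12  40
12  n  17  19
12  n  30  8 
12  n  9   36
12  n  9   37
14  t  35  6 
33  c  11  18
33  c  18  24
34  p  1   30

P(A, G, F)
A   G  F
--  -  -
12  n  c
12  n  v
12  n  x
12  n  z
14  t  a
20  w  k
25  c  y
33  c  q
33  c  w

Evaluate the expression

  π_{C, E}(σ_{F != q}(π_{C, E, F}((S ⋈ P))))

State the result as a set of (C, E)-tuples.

{(18, 11), (19, 17), (24, 18), (36, 9), (37, 9), (40, 12), (6, 35), (8, 30), (9, 1)}

Joining S and P on A, G yields {(12, n, 1, 9, c), (12, n, 1, 9, v), (12, n, 1, 9, x), (12, n, 1, 9, z), (12, n, 12, 40, c), (12, n, 12, 40, v), (12, n, 12, 40, x), (12, n, 12, 40, z), (12, n, 17, 19, c), (12, n, 17, 19, v), (12, n, 17, 19, x), (12, n, 17, 19, z), (12, n, 30, 8, c), (12, n, 30, 8, v), (12, n, 30, 8, x), (12, n, 30, 8, z), (12, n, 9, 36, c), (12, n, 9, 36, v), (12, n, 9, 36, x), (12, n, 9, 36, z), (12, n, 9, 37, c), (12, n, 9, 37, v), (12, n, 9, 37, x), (12, n, 9, 37, z), (14, t, 35, 6, a), (33, c, 11, 18, q), (33, c, 11, 18, w), (33, c, 18, 24, q), (33, c, 18, 24, w)}.
π_{C, E, F} gives {(18, 11, q), (18, 11, w), (19, 17, c), (19, 17, v), (19, 17, x), (19, 17, z), (24, 18, q), (24, 18, w), (36, 9, c), (36, 9, v), (36, 9, x), (36, 9, z), (37, 9, c), (37, 9, v), (37, 9, x), (37, 9, z), (40, 12, c), (40, 12, v), (40, 12, x), (40, 12, z), (6, 35, a), (8, 30, c), (8, 30, v), (8, 30, x), (8, 30, z), (9, 1, c), (9, 1, v), (9, 1, x), (9, 1, z)}.
Filtering on F != q leaves {(18, 11, w), (19, 17, c), (19, 17, v), (19, 17, x), (19, 17, z), (24, 18, w), (36, 9, c), (36, 9, v), (36, 9, x), (36, 9, z), (37, 9, c), (37, 9, v), (37, 9, x), (37, 9, z), (40, 12, c), (40, 12, v), (40, 12, x), (40, 12, z), (6, 35, a), (8, 30, c), (8, 30, v), (8, 30, x), (8, 30, z), (9, 1, c), (9, 1, v), (9, 1, x), (9, 1, z)}.
π_{C, E} gives {(18, 11), (19, 17), (24, 18), (36, 9), (37, 9), (40, 12), (6, 35), (8, 30), (9, 1)} (18 duplicate(s) eliminated).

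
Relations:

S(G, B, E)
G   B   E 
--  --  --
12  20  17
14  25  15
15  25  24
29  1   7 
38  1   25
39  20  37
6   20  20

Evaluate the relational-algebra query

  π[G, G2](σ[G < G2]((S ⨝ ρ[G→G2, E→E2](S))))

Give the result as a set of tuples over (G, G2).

ρ[G→G2, E→E2]: schema becomes (G2, B, E2); tuples unchanged.
S ⋈ ρ[G→G2, E→E2](S) (natural join on B): {(12, 20, 17, 12, 17), (12, 20, 17, 39, 37), (12, 20, 17, 6, 20), (14, 25, 15, 14, 15), (14, 25, 15, 15, 24), (15, 25, 24, 14, 15), (15, 25, 24, 15, 24), (29, 1, 7, 29, 7), (29, 1, 7, 38, 25), (38, 1, 25, 29, 7), (38, 1, 25, 38, 25), (39, 20, 37, 12, 17), (39, 20, 37, 39, 37), (39, 20, 37, 6, 20), (6, 20, 20, 12, 17), (6, 20, 20, 39, 37), (6, 20, 20, 6, 20)}
Apply σ_{G < G2}; surviving tuples: {(12, 20, 17, 39, 37), (14, 25, 15, 15, 24), (29, 1, 7, 38, 25), (6, 20, 20, 12, 17), (6, 20, 20, 39, 37)}
Keep only column(s) G, G2: {(12, 39), (14, 15), (29, 38), (6, 12), (6, 39)}

{(12, 39), (14, 15), (29, 38), (6, 12), (6, 39)}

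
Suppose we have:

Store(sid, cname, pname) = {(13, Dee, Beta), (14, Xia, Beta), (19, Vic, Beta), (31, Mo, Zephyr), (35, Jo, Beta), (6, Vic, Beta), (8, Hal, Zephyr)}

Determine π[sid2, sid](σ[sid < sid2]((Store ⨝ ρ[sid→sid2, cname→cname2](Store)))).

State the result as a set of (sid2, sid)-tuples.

{(13, 6), (14, 13), (14, 6), (19, 13), (19, 14), (19, 6), (31, 8), (35, 13), (35, 14), (35, 19), (35, 6)}

ρ[sid→sid2, cname→cname2]: schema becomes (sid2, cname2, pname); tuples unchanged.
Store ⋈ ρ[sid→sid2, cname→cname2](Store) (natural join on pname): {(13, Dee, Beta, 13, Dee), (13, Dee, Beta, 14, Xia), (13, Dee, Beta, 19, Vic), (13, Dee, Beta, 35, Jo), (13, Dee, Beta, 6, Vic), (14, Xia, Beta, 13, Dee), (14, Xia, Beta, 14, Xia), (14, Xia, Beta, 19, Vic), (14, Xia, Beta, 35, Jo), (14, Xia, Beta, 6, Vic), (19, Vic, Beta, 13, Dee), (19, Vic, Beta, 14, Xia), (19, Vic, Beta, 19, Vic), (19, Vic, Beta, 35, Jo), (19, Vic, Beta, 6, Vic), (31, Mo, Zephyr, 31, Mo), (31, Mo, Zephyr, 8, Hal), (35, Jo, Beta, 13, Dee), (35, Jo, Beta, 14, Xia), (35, Jo, Beta, 19, Vic), (35, Jo, Beta, 35, Jo), (35, Jo, Beta, 6, Vic), (6, Vic, Beta, 13, Dee), (6, Vic, Beta, 14, Xia), (6, Vic, Beta, 19, Vic), (6, Vic, Beta, 35, Jo), (6, Vic, Beta, 6, Vic), (8, Hal, Zephyr, 31, Mo), (8, Hal, Zephyr, 8, Hal)}
σ[sid < sid2]: keep tuples satisfying sid < sid2 → {(13, Dee, Beta, 14, Xia), (13, Dee, Beta, 19, Vic), (13, Dee, Beta, 35, Jo), (14, Xia, Beta, 19, Vic), (14, Xia, Beta, 35, Jo), (19, Vic, Beta, 35, Jo), (6, Vic, Beta, 13, Dee), (6, Vic, Beta, 14, Xia), (6, Vic, Beta, 19, Vic), (6, Vic, Beta, 35, Jo), (8, Hal, Zephyr, 31, Mo)}
π[sid2, sid]: project onto (sid2, sid) → {(13, 6), (14, 13), (14, 6), (19, 13), (19, 14), (19, 6), (31, 8), (35, 13), (35, 14), (35, 19), (35, 6)}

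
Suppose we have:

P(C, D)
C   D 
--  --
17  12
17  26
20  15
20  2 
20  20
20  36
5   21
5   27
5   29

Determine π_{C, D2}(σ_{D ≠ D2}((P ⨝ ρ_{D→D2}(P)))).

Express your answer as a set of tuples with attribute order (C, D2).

{(17, 12), (17, 26), (20, 15), (20, 2), (20, 20), (20, 36), (5, 21), (5, 27), (5, 29)}

ρ[D→D2]: schema becomes (C, D2); tuples unchanged.
Joining P and ρ_{D→D2}(P) on C yields {(17, 12, 12), (17, 12, 26), (17, 26, 12), (17, 26, 26), (20, 15, 15), (20, 15, 2), (20, 15, 20), (20, 15, 36), (20, 2, 15), (20, 2, 2), (20, 2, 20), (20, 2, 36), (20, 20, 15), (20, 20, 2), (20, 20, 20), (20, 20, 36), (20, 36, 15), (20, 36, 2), (20, 36, 20), (20, 36, 36), (5, 21, 21), (5, 21, 27), (5, 21, 29), (5, 27, 21), (5, 27, 27), (5, 27, 29), (5, 29, 21), (5, 29, 27), (5, 29, 29)}.
Selection D ≠ D2: {(17, 12, 26), (17, 26, 12), (20, 15, 2), (20, 15, 20), (20, 15, 36), (20, 2, 15), (20, 2, 20), (20, 2, 36), (20, 20, 15), (20, 20, 2), (20, 20, 36), (20, 36, 15), (20, 36, 2), (20, 36, 20), (5, 21, 27), (5, 21, 29), (5, 27, 21), (5, 27, 29), (5, 29, 21), (5, 29, 27)}
π[C, D2]: project onto (C, D2) (11 duplicate(s) eliminated) → {(17, 12), (17, 26), (20, 15), (20, 2), (20, 20), (20, 36), (5, 21), (5, 27), (5, 29)}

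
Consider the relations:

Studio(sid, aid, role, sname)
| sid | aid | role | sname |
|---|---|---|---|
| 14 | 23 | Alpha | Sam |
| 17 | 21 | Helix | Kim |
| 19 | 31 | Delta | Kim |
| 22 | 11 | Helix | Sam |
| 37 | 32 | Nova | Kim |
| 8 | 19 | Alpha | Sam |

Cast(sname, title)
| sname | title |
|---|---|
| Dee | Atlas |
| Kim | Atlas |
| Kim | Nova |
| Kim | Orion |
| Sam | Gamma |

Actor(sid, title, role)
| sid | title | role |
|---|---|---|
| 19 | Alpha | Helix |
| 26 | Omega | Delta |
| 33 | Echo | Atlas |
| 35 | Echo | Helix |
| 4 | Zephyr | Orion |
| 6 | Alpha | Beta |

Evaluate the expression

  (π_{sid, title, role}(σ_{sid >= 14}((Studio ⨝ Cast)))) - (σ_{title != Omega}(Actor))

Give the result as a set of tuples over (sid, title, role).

{(14, Gamma, Alpha), (17, Atlas, Helix), (17, Nova, Helix), (17, Orion, Helix), (19, Atlas, Delta), (19, Nova, Delta), (19, Orion, Delta), (22, Gamma, Helix), (37, Atlas, Nova), (37, Nova, Nova), (37, Orion, Nova)}

Studio ⋈ Cast (natural join on sname): {(14, 23, Alpha, Sam, Gamma), (17, 21, Helix, Kim, Atlas), (17, 21, Helix, Kim, Nova), (17, 21, Helix, Kim, Orion), (19, 31, Delta, Kim, Atlas), (19, 31, Delta, Kim, Nova), (19, 31, Delta, Kim, Orion), (22, 11, Helix, Sam, Gamma), (37, 32, Nova, Kim, Atlas), (37, 32, Nova, Kim, Nova), (37, 32, Nova, Kim, Orion), (8, 19, Alpha, Sam, Gamma)}
Apply σ_{sid >= 14}; surviving tuples: {(14, 23, Alpha, Sam, Gamma), (17, 21, Helix, Kim, Atlas), (17, 21, Helix, Kim, Nova), (17, 21, Helix, Kim, Orion), (19, 31, Delta, Kim, Atlas), (19, 31, Delta, Kim, Nova), (19, 31, Delta, Kim, Orion), (22, 11, Helix, Sam, Gamma), (37, 32, Nova, Kim, Atlas), (37, 32, Nova, Kim, Nova), (37, 32, Nova, Kim, Orion)}
Keep only column(s) sid, title, role: {(14, Gamma, Alpha), (17, Atlas, Helix), (17, Nova, Helix), (17, Orion, Helix), (19, Atlas, Delta), (19, Nova, Delta), (19, Orion, Delta), (22, Gamma, Helix), (37, Atlas, Nova), (37, Nova, Nova), (37, Orion, Nova)}
Apply σ_{title != Omega}; surviving tuples: {(19, Alpha, Helix), (33, Echo, Atlas), (35, Echo, Helix), (4, Zephyr, Orion), (6, Alpha, Beta)}
Taking the difference: {(14, Gamma, Alpha), (17, Atlas, Helix), (17, Nova, Helix), (17, Orion, Helix), (19, Atlas, Delta), (19, Nova, Delta), (19, Orion, Delta), (22, Gamma, Helix), (37, Atlas, Nova), (37, Nova, Nova), (37, Orion, Nova)}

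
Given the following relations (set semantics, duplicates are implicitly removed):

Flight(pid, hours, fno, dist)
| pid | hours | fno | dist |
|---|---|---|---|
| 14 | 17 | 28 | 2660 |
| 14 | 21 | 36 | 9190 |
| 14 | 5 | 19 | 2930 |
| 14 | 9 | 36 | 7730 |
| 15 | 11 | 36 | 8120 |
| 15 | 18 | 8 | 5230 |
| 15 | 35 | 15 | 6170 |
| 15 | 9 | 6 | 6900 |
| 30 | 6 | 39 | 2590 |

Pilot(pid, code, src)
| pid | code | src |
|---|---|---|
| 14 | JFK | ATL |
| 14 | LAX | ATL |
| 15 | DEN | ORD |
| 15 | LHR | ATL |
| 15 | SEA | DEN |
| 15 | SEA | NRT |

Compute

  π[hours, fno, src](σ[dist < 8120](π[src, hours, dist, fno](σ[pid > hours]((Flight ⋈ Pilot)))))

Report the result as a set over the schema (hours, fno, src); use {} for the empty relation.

Flight ⋈ Pilot (natural join on pid): {(14, 17, 28, 2660, JFK, ATL), (14, 17, 28, 2660, LAX, ATL), (14, 21, 36, 9190, JFK, ATL), (14, 21, 36, 9190, LAX, ATL), (14, 5, 19, 2930, JFK, ATL), (14, 5, 19, 2930, LAX, ATL), (14, 9, 36, 7730, JFK, ATL), (14, 9, 36, 7730, LAX, ATL), (15, 11, 36, 8120, DEN, ORD), (15, 11, 36, 8120, LHR, ATL), (15, 11, 36, 8120, SEA, DEN), (15, 11, 36, 8120, SEA, NRT), (15, 18, 8, 5230, DEN, ORD), (15, 18, 8, 5230, LHR, ATL), (15, 18, 8, 5230, SEA, DEN), (15, 18, 8, 5230, SEA, NRT), (15, 35, 15, 6170, DEN, ORD), (15, 35, 15, 6170, LHR, ATL), (15, 35, 15, 6170, SEA, DEN), (15, 35, 15, 6170, SEA, NRT), (15, 9, 6, 6900, DEN, ORD), (15, 9, 6, 6900, LHR, ATL), (15, 9, 6, 6900, SEA, DEN), (15, 9, 6, 6900, SEA, NRT)}
σ[pid > hours]: keep tuples satisfying pid > hours → {(14, 5, 19, 2930, JFK, ATL), (14, 5, 19, 2930, LAX, ATL), (14, 9, 36, 7730, JFK, ATL), (14, 9, 36, 7730, LAX, ATL), (15, 11, 36, 8120, DEN, ORD), (15, 11, 36, 8120, LHR, ATL), (15, 11, 36, 8120, SEA, DEN), (15, 11, 36, 8120, SEA, NRT), (15, 9, 6, 6900, DEN, ORD), (15, 9, 6, 6900, LHR, ATL), (15, 9, 6, 6900, SEA, DEN), (15, 9, 6, 6900, SEA, NRT)}
π_{src, hours, dist, fno} gives {(ATL, 11, 8120, 36), (ATL, 5, 2930, 19), (ATL, 9, 6900, 6), (ATL, 9, 7730, 36), (DEN, 11, 8120, 36), (DEN, 9, 6900, 6), (NRT, 11, 8120, 36), (NRT, 9, 6900, 6), (ORD, 11, 8120, 36), (ORD, 9, 6900, 6)} (2 duplicate(s) eliminated).
σ[dist < 8120]: keep tuples satisfying dist < 8120 → {(ATL, 5, 2930, 19), (ATL, 9, 6900, 6), (ATL, 9, 7730, 36), (DEN, 9, 6900, 6), (NRT, 9, 6900, 6), (ORD, 9, 6900, 6)}
π_{hours, fno, src} gives {(5, 19, ATL), (9, 36, ATL), (9, 6, ATL), (9, 6, DEN), (9, 6, NRT), (9, 6, ORD)}.

{(5, 19, ATL), (9, 36, ATL), (9, 6, ATL), (9, 6, DEN), (9, 6, NRT), (9, 6, ORD)}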